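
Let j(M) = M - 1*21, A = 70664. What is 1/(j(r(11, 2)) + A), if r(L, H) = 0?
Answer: 1/70643 ≈ 1.4156e-5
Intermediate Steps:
j(M) = -21 + M (j(M) = M - 21 = -21 + M)
1/(j(r(11, 2)) + A) = 1/((-21 + 0) + 70664) = 1/(-21 + 70664) = 1/70643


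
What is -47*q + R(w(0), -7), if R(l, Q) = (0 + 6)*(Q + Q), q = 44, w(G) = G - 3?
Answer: -2152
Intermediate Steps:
w(G) = -3 + G
R(l, Q) = 12*Q (R(l, Q) = 6*(2*Q) = 12*Q)
-47*q + R(w(0), -7) = -47*44 + 12*(-7) = -2068 - 84 = -2152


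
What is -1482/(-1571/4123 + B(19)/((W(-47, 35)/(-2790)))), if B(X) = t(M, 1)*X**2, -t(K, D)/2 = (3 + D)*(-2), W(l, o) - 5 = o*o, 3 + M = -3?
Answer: 250521726/2214808075 ≈ 0.11311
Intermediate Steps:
M = -6 (M = -3 - 3 = -6)
W(l, o) = 5 + o**2 (W(l, o) = 5 + o*o = 5 + o**2)
t(K, D) = 12 + 4*D (t(K, D) = -2*(3 + D)*(-2) = -2*(-6 - 2*D) = 12 + 4*D)
B(X) = 16*X**2 (B(X) = (12 + 4*1)*X**2 = (12 + 4)*X**2 = 16*X**2)
-1482/(-1571/4123 + B(19)/((W(-47, 35)/(-2790)))) = -1482/(-1571/4123 + (16*19**2)/(((5 + 35**2)/(-2790)))) = -1482/(-1571*1/4123 + (16*361)/(((5 + 1225)*(-1/2790)))) = -1482/(-1571/4123 + 5776/((1230*(-1/2790)))) = -1482/(-1571/4123 + 5776/(-41/93)) = -1482/(-1571/4123 + 5776*(-93/41)) = -1482/(-1571/4123 - 537168/41) = -1482/(-2214808075/169043) = -1482*(-169043/2214808075) = 250521726/2214808075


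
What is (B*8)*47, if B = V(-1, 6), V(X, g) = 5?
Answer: 1880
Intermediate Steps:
B = 5
(B*8)*47 = (5*8)*47 = 40*47 = 1880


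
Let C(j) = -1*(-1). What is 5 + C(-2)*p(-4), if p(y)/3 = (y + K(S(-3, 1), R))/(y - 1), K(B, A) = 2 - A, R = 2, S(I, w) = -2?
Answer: 37/5 ≈ 7.4000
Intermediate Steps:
p(y) = 3*y/(-1 + y) (p(y) = 3*((y + (2 - 1*2))/(y - 1)) = 3*((y + (2 - 2))/(-1 + y)) = 3*((y + 0)/(-1 + y)) = 3*(y/(-1 + y)) = 3*y/(-1 + y))
C(j) = 1
5 + C(-2)*p(-4) = 5 + 1*(3*(-4)/(-1 - 4)) = 5 + 1*(3*(-4)/(-5)) = 5 + 1*(3*(-4)*(-⅕)) = 5 + 1*(12/5) = 5 + 12/5 = 37/5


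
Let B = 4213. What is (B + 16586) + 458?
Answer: 21257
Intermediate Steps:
(B + 16586) + 458 = (4213 + 16586) + 458 = 20799 + 458 = 21257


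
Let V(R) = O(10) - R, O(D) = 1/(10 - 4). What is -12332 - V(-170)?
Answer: -75013/6 ≈ -12502.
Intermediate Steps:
O(D) = 1/6
V(R) = 1/6 - R
-12332 - V(-170) = -12332 - (1/6 - 1*(-170)) = -12332 - (1/6 + 170) = -12332 - 1*1021/6 = -12332 - 1021/6 = -75013/6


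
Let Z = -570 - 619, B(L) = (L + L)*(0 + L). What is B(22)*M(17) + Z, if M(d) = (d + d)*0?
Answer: -1189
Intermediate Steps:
M(d) = 0 (M(d) = (2*d)*0 = 0)
B(L) = 2*L² (B(L) = (2*L)*L = 2*L²)
Z = -1189
B(22)*M(17) + Z = (2*22²)*0 - 1189 = (2*484)*0 - 1189 = 968*0 - 1189 = 0 - 1189 = -1189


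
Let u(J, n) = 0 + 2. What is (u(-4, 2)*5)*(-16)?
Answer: -160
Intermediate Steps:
u(J, n) = 2
(u(-4, 2)*5)*(-16) = (2*5)*(-16) = 10*(-16) = -160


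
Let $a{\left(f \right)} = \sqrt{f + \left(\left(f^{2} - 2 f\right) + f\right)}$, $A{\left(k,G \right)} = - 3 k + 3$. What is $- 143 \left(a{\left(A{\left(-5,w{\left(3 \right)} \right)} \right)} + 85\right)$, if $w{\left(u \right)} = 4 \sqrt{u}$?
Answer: $-14729$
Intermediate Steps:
$A{\left(k,G \right)} = 3 - 3 k$
$a{\left(f \right)} = \sqrt{f^{2}}$ ($a{\left(f \right)} = \sqrt{f + \left(f^{2} - f\right)} = \sqrt{f^{2}}$)
$- 143 \left(a{\left(A{\left(-5,w{\left(3 \right)} \right)} \right)} + 85\right) = - 143 \left(\sqrt{\left(3 - -15\right)^{2}} + 85\right) = - 143 \left(\sqrt{\left(3 + 15\right)^{2}} + 85\right) = - 143 \left(\sqrt{18^{2}} + 85\right) = - 143 \left(\sqrt{324} + 85\right) = - 143 \left(18 + 85\right) = \left(-143\right) 103 = -14729$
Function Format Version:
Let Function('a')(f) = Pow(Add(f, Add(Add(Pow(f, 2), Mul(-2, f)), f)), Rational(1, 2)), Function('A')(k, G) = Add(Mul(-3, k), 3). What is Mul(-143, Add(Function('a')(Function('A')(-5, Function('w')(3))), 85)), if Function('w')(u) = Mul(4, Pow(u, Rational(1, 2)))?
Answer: -14729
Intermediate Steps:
Function('A')(k, G) = Add(3, Mul(-3, k))
Function('a')(f) = Pow(Pow(f, 2), Rational(1, 2)) (Function('a')(f) = Pow(Add(f, Add(Pow(f, 2), Mul(-1, f))), Rational(1, 2)) = Pow(Pow(f, 2), Rational(1, 2)))
Mul(-143, Add(Function('a')(Function('A')(-5, Function('w')(3))), 85)) = Mul(-143, Add(Pow(Pow(Add(3, Mul(-3, -5)), 2), Rational(1, 2)), 85)) = Mul(-143, Add(Pow(Pow(Add(3, 15), 2), Rational(1, 2)), 85)) = Mul(-143, Add(Pow(Pow(18, 2), Rational(1, 2)), 85)) = Mul(-143, Add(Pow(324, Rational(1, 2)), 85)) = Mul(-143, Add(18, 85)) = Mul(-143, 103) = -14729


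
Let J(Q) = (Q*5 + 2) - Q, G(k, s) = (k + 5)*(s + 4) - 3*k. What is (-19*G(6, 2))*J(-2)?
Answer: 5472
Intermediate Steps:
G(k, s) = -3*k + (4 + s)*(5 + k) (G(k, s) = (5 + k)*(4 + s) - 3*k = (4 + s)*(5 + k) - 3*k = -3*k + (4 + s)*(5 + k))
J(Q) = 2 + 4*Q (J(Q) = (5*Q + 2) - Q = (2 + 5*Q) - Q = 2 + 4*Q)
(-19*G(6, 2))*J(-2) = (-19*(20 + 6 + 5*2 + 6*2))*(2 + 4*(-2)) = (-19*(20 + 6 + 10 + 12))*(2 - 8) = -19*48*(-6) = -912*(-6) = 5472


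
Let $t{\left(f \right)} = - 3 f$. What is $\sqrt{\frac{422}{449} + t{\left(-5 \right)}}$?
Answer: $\frac{\sqrt{3213493}}{449} \approx 3.9925$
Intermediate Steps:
$\sqrt{\frac{422}{449} + t{\left(-5 \right)}} = \sqrt{\frac{422}{449} - -15} = \sqrt{422 \cdot \frac{1}{449} + 15} = \sqrt{\frac{422}{449} + 15} = \sqrt{\frac{7157}{449}} = \frac{\sqrt{3213493}}{449}$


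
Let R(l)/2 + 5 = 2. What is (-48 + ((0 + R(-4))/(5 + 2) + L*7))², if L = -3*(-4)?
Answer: 60516/49 ≈ 1235.0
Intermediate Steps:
R(l) = -6 (R(l) = -10 + 2*2 = -10 + 4 = -6)
L = 12
(-48 + ((0 + R(-4))/(5 + 2) + L*7))² = (-48 + ((0 - 6)/(5 + 2) + 12*7))² = (-48 + (-6/7 + 84))² = (-48 + 582/7)² = (246/7)² = 60516/49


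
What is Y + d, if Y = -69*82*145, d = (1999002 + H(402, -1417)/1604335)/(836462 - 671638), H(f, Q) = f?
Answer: -27117524787232791/33054114005 ≈ -8.2040e+5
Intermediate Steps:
d = 400883609259/33054114005 (d = (1999002 + 402/1604335)/(836462 - 671638) = (1999002 + 402*(1/1604335))/164824 = (1999002 + 402/1604335)*(1/164824) = (3207068874072/1604335)*(1/164824) = 400883609259/33054114005 ≈ 12.128)
Y = -820410 (Y = -5658*145 = -820410)
Y + d = -820410 + 400883609259/33054114005 = -27117524787232791/33054114005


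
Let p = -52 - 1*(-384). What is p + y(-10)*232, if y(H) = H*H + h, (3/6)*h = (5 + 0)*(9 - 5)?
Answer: 32812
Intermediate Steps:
h = 40 (h = 2*((5 + 0)*(9 - 5)) = 2*(5*4) = 2*20 = 40)
y(H) = 40 + H² (y(H) = H*H + 40 = H² + 40 = 40 + H²)
p = 332 (p = -52 + 384 = 332)
p + y(-10)*232 = 332 + (40 + (-10)²)*232 = 332 + (40 + 100)*232 = 332 + 140*232 = 332 + 32480 = 32812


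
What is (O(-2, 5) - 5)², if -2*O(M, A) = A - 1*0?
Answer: 225/4 ≈ 56.250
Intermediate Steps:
O(M, A) = -A/2 (O(M, A) = -(A - 1*0)/2 = -(A + 0)/2 = -A/2)
(O(-2, 5) - 5)² = (-½*5 - 5)² = (-5/2 - 5)² = (-15/2)² = 225/4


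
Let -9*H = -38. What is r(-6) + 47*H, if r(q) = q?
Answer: 1732/9 ≈ 192.44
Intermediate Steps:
H = 38/9 (H = -⅑*(-38) = 38/9 ≈ 4.2222)
r(-6) + 47*H = -6 + 47*(38/9) = -6 + 1786/9 = 1732/9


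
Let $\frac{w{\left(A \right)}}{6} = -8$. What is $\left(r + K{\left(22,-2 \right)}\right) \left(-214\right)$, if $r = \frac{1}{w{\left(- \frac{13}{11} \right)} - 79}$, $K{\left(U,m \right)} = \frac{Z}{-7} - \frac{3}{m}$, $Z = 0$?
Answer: $- \frac{40553}{127} \approx -319.31$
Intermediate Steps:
$w{\left(A \right)} = -48$ ($w{\left(A \right)} = 6 \left(-8\right) = -48$)
$K{\left(U,m \right)} = - \frac{3}{m}$ ($K{\left(U,m \right)} = \frac{0}{-7} - \frac{3}{m} = 0 \left(- \frac{1}{7}\right) - \frac{3}{m} = 0 - \frac{3}{m} = - \frac{3}{m}$)
$r = - \frac{1}{127}$ ($r = \frac{1}{-48 - 79} = \frac{1}{-127} = - \frac{1}{127} \approx -0.007874$)
$\left(r + K{\left(22,-2 \right)}\right) \left(-214\right) = \left(- \frac{1}{127} - \frac{3}{-2}\right) \left(-214\right) = \left(- \frac{1}{127} - - \frac{3}{2}\right) \left(-214\right) = \left(- \frac{1}{127} + \frac{3}{2}\right) \left(-214\right) = \frac{379}{254} \left(-214\right) = - \frac{40553}{127}$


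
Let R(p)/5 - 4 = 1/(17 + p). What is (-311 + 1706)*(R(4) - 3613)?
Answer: -35083320/7 ≈ -5.0119e+6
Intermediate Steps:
R(p) = 20 + 5/(17 + p)
(-311 + 1706)*(R(4) - 3613) = (-311 + 1706)*(5*(69 + 4*4)/(17 + 4) - 3613) = 1395*(5*(69 + 16)/21 - 3613) = 1395*(5*(1/21)*85 - 3613) = 1395*(425/21 - 3613) = 1395*(-75448/21) = -35083320/7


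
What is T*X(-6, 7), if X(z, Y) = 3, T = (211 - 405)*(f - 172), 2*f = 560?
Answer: -62856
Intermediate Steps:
f = 280 (f = (1/2)*560 = 280)
T = -20952 (T = (211 - 405)*(280 - 172) = -194*108 = -20952)
T*X(-6, 7) = -20952*3 = -62856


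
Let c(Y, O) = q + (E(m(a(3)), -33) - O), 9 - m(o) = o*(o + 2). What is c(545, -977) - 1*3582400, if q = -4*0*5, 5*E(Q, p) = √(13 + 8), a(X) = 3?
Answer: -3581423 + √21/5 ≈ -3.5814e+6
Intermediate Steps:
m(o) = 9 - o*(2 + o) (m(o) = 9 - o*(o + 2) = 9 - o*(2 + o))
E(Q, p) = √21/5 (E(Q, p) = √(13 + 8)/5 = √21/5)
q = 0 (q = 0*5 = 0)
c(Y, O) = -O + √21/5 (c(Y, O) = 0 + (√21/5 - O) = 0 + (-O + √21/5) = -O + √21/5)
c(545, -977) - 1*3582400 = (-1*(-977) + √21/5) - 1*3582400 = (977 + √21/5) - 3582400 = -3581423 + √21/5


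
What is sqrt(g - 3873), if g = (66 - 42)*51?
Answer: I*sqrt(2649) ≈ 51.468*I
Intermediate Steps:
g = 1224 (g = 24*51 = 1224)
sqrt(g - 3873) = sqrt(1224 - 3873) = sqrt(-2649) = I*sqrt(2649)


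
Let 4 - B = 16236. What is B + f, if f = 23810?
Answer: 7578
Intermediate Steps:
B = -16232 (B = 4 - 1*16236 = 4 - 16236 = -16232)
B + f = -16232 + 23810 = 7578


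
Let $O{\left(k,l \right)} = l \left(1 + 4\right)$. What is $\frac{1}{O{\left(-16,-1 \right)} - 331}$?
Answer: $- \frac{1}{336} \approx -0.0029762$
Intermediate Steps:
$O{\left(k,l \right)} = 5 l$ ($O{\left(k,l \right)} = l 5 = 5 l$)
$\frac{1}{O{\left(-16,-1 \right)} - 331} = \frac{1}{5 \left(-1\right) - 331} = \frac{1}{-5 - 331} = \frac{1}{-336} = - \frac{1}{336}$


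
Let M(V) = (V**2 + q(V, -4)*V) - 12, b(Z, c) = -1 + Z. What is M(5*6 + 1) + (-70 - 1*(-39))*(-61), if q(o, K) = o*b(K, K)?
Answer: -1965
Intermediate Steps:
q(o, K) = o*(-1 + K)
M(V) = -12 - 4*V**2 (M(V) = (V**2 + (V*(-1 - 4))*V) - 12 = (V**2 + (V*(-5))*V) - 12 = (V**2 + (-5*V)*V) - 12 = (V**2 - 5*V**2) - 12 = -4*V**2 - 12 = -12 - 4*V**2)
M(5*6 + 1) + (-70 - 1*(-39))*(-61) = (-12 - 4*(5*6 + 1)**2) + (-70 - 1*(-39))*(-61) = (-12 - 4*(30 + 1)**2) + (-70 + 39)*(-61) = (-12 - 4*31**2) - 31*(-61) = (-12 - 4*961) + 1891 = (-12 - 3844) + 1891 = -3856 + 1891 = -1965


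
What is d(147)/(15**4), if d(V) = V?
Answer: 49/16875 ≈ 0.0029037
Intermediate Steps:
d(147)/(15**4) = 147/(15**4) = 147/50625 = 147*(1/50625) = 49/16875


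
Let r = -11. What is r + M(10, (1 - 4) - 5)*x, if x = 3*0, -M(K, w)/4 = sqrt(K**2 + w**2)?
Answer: -11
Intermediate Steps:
M(K, w) = -4*sqrt(K**2 + w**2)
x = 0
r + M(10, (1 - 4) - 5)*x = -11 - 4*sqrt(10**2 + ((1 - 4) - 5)**2)*0 = -11 - 4*sqrt(100 + (-3 - 5)**2)*0 = -11 - 4*sqrt(100 + (-8)**2)*0 = -11 - 4*sqrt(100 + 64)*0 = -11 - 8*sqrt(41)*0 = -11 + 0 = -11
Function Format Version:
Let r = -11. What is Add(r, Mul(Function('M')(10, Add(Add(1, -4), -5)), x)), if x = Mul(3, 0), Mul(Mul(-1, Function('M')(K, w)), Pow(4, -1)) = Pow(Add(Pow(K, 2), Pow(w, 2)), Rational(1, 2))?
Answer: -11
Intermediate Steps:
Function('M')(K, w) = Mul(-4, Pow(Add(Pow(K, 2), Pow(w, 2)), Rational(1, 2)))
x = 0
Add(r, Mul(Function('M')(10, Add(Add(1, -4), -5)), x)) = Add(-11, Mul(Mul(-4, Pow(Add(Pow(10, 2), Pow(Add(Add(1, -4), -5), 2)), Rational(1, 2))), 0)) = Add(-11, Mul(Mul(-4, Pow(Add(100, Pow(Add(-3, -5), 2)), Rational(1, 2))), 0)) = Add(-11, Mul(Mul(-4, Pow(Add(100, Pow(-8, 2)), Rational(1, 2))), 0)) = Add(-11, Mul(Mul(-4, Pow(Add(100, 64), Rational(1, 2))), 0)) = Add(-11, Mul(Mul(-4, Pow(164, Rational(1, 2))), 0)) = Add(-11, Mul(Mul(-4, Mul(2, Pow(41, Rational(1, 2)))), 0)) = Add(-11, Mul(Mul(-8, Pow(41, Rational(1, 2))), 0)) = Add(-11, 0) = -11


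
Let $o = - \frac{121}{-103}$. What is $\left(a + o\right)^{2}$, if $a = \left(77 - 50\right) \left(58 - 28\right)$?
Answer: $\frac{6980769601}{10609} \approx 6.58 \cdot 10^{5}$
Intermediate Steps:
$o = \frac{121}{103}$ ($o = \left(-121\right) \left(- \frac{1}{103}\right) = \frac{121}{103} \approx 1.1748$)
$a = 810$ ($a = 27 \cdot 30 = 810$)
$\left(a + o\right)^{2} = \left(810 + \frac{121}{103}\right)^{2} = \left(\frac{83551}{103}\right)^{2} = \frac{6980769601}{10609}$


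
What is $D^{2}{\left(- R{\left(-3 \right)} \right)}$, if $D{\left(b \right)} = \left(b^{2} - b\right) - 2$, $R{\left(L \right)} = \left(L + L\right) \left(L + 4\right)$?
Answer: $784$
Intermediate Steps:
$R{\left(L \right)} = 2 L \left(4 + L\right)$
$D{\left(b \right)} = -2 + b^{2} - b$
$D^{2}{\left(- R{\left(-3 \right)} \right)} = \left(-2 + \left(- 2 \left(-3\right) \left(4 - 3\right)\right)^{2} - - 2 \left(-3\right) \left(4 - 3\right)\right)^{2} = \left(-2 + \left(- 2 \left(-3\right) 1\right)^{2} - - 2 \left(-3\right) 1\right)^{2} = \left(-2 + \left(\left(-1\right) \left(-6\right)\right)^{2} - \left(-1\right) \left(-6\right)\right)^{2} = \left(-2 + 6^{2} - 6\right)^{2} = \left(-2 + 36 - 6\right)^{2} = 28^{2} = 784$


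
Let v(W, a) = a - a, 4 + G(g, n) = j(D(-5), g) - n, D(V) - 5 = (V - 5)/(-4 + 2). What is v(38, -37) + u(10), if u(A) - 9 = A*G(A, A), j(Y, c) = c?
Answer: -31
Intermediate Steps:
D(V) = 15/2 - V/2 (D(V) = 5 + (V - 5)/(-4 + 2) = 5 + (-5 + V)/(-2) = 5 + (-5 + V)*(-½) = 5 + (5/2 - V/2) = 15/2 - V/2)
G(g, n) = -4 + g - n (G(g, n) = -4 + (g - n) = -4 + g - n)
v(W, a) = 0
u(A) = 9 - 4*A (u(A) = 9 + A*(-4 + A - A) = 9 + A*(-4) = 9 - 4*A)
v(38, -37) + u(10) = 0 + (9 - 4*10) = 0 + (9 - 40) = 0 - 31 = -31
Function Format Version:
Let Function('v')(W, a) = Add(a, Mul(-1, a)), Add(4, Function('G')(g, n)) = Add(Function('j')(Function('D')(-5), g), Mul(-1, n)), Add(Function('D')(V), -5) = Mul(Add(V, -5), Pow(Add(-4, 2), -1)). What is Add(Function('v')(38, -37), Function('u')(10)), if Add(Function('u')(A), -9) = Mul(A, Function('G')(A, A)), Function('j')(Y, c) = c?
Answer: -31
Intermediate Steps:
Function('D')(V) = Add(Rational(15, 2), Mul(Rational(-1, 2), V)) (Function('D')(V) = Add(5, Mul(Add(V, -5), Pow(Add(-4, 2), -1))) = Add(5, Mul(Add(-5, V), Pow(-2, -1))) = Add(5, Mul(Add(-5, V), Rational(-1, 2))) = Add(5, Add(Rational(5, 2), Mul(Rational(-1, 2), V))) = Add(Rational(15, 2), Mul(Rational(-1, 2), V)))
Function('G')(g, n) = Add(-4, g, Mul(-1, n)) (Function('G')(g, n) = Add(-4, Add(g, Mul(-1, n))) = Add(-4, g, Mul(-1, n)))
Function('v')(W, a) = 0
Function('u')(A) = Add(9, Mul(-4, A)) (Function('u')(A) = Add(9, Mul(A, Add(-4, A, Mul(-1, A)))) = Add(9, Mul(A, -4)) = Add(9, Mul(-4, A)))
Add(Function('v')(38, -37), Function('u')(10)) = Add(0, Add(9, Mul(-4, 10))) = Add(0, Add(9, -40)) = Add(0, -31) = -31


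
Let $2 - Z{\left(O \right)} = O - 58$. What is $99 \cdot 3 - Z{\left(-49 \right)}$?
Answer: $188$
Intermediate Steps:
$Z{\left(O \right)} = 60 - O$ ($Z{\left(O \right)} = 2 - \left(O - 58\right) = 2 - \left(-58 + O\right) = 60 - O$)
$99 \cdot 3 - Z{\left(-49 \right)} = 99 \cdot 3 - \left(60 - -49\right) = 297 - \left(60 + 49\right) = 297 - 109 = 188$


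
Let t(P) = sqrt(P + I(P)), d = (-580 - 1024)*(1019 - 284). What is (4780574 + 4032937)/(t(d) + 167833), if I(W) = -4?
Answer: 1479197991663/28169094833 - 916605144*I*sqrt(109)/28169094833 ≈ 52.511 - 0.33972*I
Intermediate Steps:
d = -1178940 (d = -1604*735 = -1178940)
t(P) = sqrt(-4 + P) (t(P) = sqrt(P - 4) = sqrt(-4 + P))
(4780574 + 4032937)/(t(d) + 167833) = (4780574 + 4032937)/(sqrt(-4 - 1178940) + 167833) = 8813511/(sqrt(-1178944) + 167833) = 8813511/(104*I*sqrt(109) + 167833) = 8813511/(167833 + 104*I*sqrt(109))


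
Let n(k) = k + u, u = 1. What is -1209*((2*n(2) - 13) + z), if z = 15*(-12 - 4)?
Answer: 298623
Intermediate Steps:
z = -240 (z = 15*(-16) = -240)
n(k) = 1 + k (n(k) = k + 1 = 1 + k)
-1209*((2*n(2) - 13) + z) = -1209*((2*(1 + 2) - 13) - 240) = -1209*((2*3 - 13) - 240) = -1209*((6 - 13) - 240) = -1209*(-7 - 240) = -1209*(-247) = 298623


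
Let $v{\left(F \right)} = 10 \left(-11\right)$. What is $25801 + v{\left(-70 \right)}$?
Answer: $25691$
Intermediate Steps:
$v{\left(F \right)} = -110$
$25801 + v{\left(-70 \right)} = 25801 - 110 = 25691$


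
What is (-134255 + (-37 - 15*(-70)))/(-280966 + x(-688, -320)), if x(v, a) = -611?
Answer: 44414/93859 ≈ 0.47320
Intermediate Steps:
(-134255 + (-37 - 15*(-70)))/(-280966 + x(-688, -320)) = (-134255 + (-37 - 15*(-70)))/(-280966 - 611) = (-134255 + (-37 + 1050))/(-281577) = (-134255 + 1013)*(-1/281577) = -133242*(-1/281577) = 44414/93859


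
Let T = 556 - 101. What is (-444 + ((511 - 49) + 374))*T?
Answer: 178360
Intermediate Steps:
T = 455
(-444 + ((511 - 49) + 374))*T = (-444 + ((511 - 49) + 374))*455 = (-444 + (462 + 374))*455 = (-444 + 836)*455 = 392*455 = 178360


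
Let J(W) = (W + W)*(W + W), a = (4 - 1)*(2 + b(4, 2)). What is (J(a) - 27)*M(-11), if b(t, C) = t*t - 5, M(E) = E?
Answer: -66627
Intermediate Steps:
b(t, C) = -5 + t**2 (b(t, C) = t**2 - 5 = -5 + t**2)
a = 39 (a = (4 - 1)*(2 + (-5 + 4**2)) = 3*(2 + (-5 + 16)) = 3*(2 + 11) = 3*13 = 39)
J(W) = 4*W**2 (J(W) = (2*W)*(2*W) = 4*W**2)
(J(a) - 27)*M(-11) = (4*39**2 - 27)*(-11) = (4*1521 - 27)*(-11) = (6084 - 27)*(-11) = 6057*(-11) = -66627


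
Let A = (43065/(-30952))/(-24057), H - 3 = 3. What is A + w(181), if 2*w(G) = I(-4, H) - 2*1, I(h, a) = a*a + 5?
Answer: 48888829/2507112 ≈ 19.500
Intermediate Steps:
H = 6 (H = 3 + 3 = 6)
I(h, a) = 5 + a² (I(h, a) = a² + 5 = 5 + a²)
w(G) = 39/2 (w(G) = ((5 + 6²) - 2*1)/2 = ((5 + 36) - 2)/2 = (41 - 2)/2 = (½)*39 = 39/2)
A = 145/2507112 (A = (43065*(-1/30952))*(-1/24057) = -43065/30952*(-1/24057) = 145/2507112 ≈ 5.7835e-5)
A + w(181) = 145/2507112 + 39/2 = 48888829/2507112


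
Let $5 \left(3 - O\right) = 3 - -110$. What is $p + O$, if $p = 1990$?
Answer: $\frac{9852}{5} \approx 1970.4$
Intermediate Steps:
$O = - \frac{98}{5}$ ($O = 3 - \frac{3 - -110}{5} = 3 - \frac{3 + 110}{5} = 3 - \frac{113}{5} = - \frac{98}{5} \approx -19.6$)
$p + O = 1990 - \frac{98}{5} = \frac{9852}{5}$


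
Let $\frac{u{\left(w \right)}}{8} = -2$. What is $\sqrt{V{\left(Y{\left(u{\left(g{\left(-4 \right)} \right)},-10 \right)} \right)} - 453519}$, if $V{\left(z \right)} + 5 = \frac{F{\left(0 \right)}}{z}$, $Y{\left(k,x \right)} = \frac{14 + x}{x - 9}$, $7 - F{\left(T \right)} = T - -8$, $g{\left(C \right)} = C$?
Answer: $\frac{i \sqrt{1814077}}{2} \approx 673.44 i$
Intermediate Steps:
$u{\left(w \right)} = -16$ ($u{\left(w \right)} = 8 \left(-2\right) = -16$)
$F{\left(T \right)} = -1 - T$ ($F{\left(T \right)} = 7 - \left(T - -8\right) = 7 - \left(T + 8\right) = 7 - \left(8 + T\right) = -1 - T$)
$Y{\left(k,x \right)} = \frac{14 + x}{-9 + x}$
$V{\left(z \right)} = -5 - \frac{1}{z}$ ($V{\left(z \right)} = -5 + \frac{-1 - 0}{z} = -5 + \frac{-1 + 0}{z} = -5 - \frac{1}{z}$)
$\sqrt{V{\left(Y{\left(u{\left(g{\left(-4 \right)} \right)},-10 \right)} \right)} - 453519} = \sqrt{\left(-5 - \frac{1}{\frac{1}{-9 - 10} \left(14 - 10\right)}\right) - 453519} = \sqrt{\left(-5 - \frac{1}{\frac{1}{-19} \cdot 4}\right) - 453519} = \sqrt{\left(-5 - \frac{1}{\left(- \frac{1}{19}\right) 4}\right) - 453519} = \sqrt{\left(-5 - \frac{1}{- \frac{4}{19}}\right) - 453519} = \sqrt{\left(-5 - - \frac{19}{4}\right) - 453519} = \sqrt{\left(-5 + \frac{19}{4}\right) - 453519} = \sqrt{- \frac{1}{4} - 453519} = \sqrt{- \frac{1814077}{4}} = \frac{i \sqrt{1814077}}{2}$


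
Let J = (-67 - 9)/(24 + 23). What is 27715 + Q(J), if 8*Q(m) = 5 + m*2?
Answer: 10420923/376 ≈ 27715.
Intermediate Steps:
J = -76/47 ≈ -1.6170
Q(m) = 5/8 + m/4 (Q(m) = (5 + m*2)/8 = (5 + 2*m)/8 = 5/8 + m/4)
27715 + Q(J) = 27715 + (5/8 + (¼)*(-76/47)) = 27715 + (5/8 - 19/47) = 27715 + 83/376 = 10420923/376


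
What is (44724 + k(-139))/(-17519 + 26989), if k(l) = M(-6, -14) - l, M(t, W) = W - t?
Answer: 8971/1894 ≈ 4.7365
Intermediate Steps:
k(l) = -8 - l (k(l) = (-14 - 1*(-6)) - l = (-14 + 6) - l = -8 - l)
(44724 + k(-139))/(-17519 + 26989) = (44724 + (-8 - 1*(-139)))/(-17519 + 26989) = (44724 + (-8 + 139))/9470 = (44724 + 131)*(1/9470) = 44855*(1/9470) = 8971/1894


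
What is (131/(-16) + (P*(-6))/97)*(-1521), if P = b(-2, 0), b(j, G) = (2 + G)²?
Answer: 19911411/1552 ≈ 12830.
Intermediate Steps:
P = 4 (P = (2 + 0)² = 2² = 4)
(131/(-16) + (P*(-6))/97)*(-1521) = (131/(-16) + (4*(-6))/97)*(-1521) = (131*(-1/16) - 24*1/97)*(-1521) = (-131/16 - 24/97)*(-1521) = -13091/1552*(-1521) = 19911411/1552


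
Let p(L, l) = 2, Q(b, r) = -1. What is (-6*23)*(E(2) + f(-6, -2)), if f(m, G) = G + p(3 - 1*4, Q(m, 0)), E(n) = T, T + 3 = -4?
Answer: 966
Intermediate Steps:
T = -7 (T = -3 - 4 = -7)
E(n) = -7
f(m, G) = 2 + G (f(m, G) = G + 2 = 2 + G)
(-6*23)*(E(2) + f(-6, -2)) = (-6*23)*(-7 + (2 - 2)) = -138*(-7 + 0) = -138*(-7) = 966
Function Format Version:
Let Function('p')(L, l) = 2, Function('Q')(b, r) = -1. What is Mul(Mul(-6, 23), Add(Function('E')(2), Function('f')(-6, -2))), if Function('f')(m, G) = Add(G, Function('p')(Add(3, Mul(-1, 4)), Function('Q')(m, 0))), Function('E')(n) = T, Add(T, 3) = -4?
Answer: 966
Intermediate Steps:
T = -7 (T = Add(-3, -4) = -7)
Function('E')(n) = -7
Function('f')(m, G) = Add(2, G) (Function('f')(m, G) = Add(G, 2) = Add(2, G))
Mul(Mul(-6, 23), Add(Function('E')(2), Function('f')(-6, -2))) = Mul(Mul(-6, 23), Add(-7, Add(2, -2))) = Mul(-138, Add(-7, 0)) = Mul(-138, -7) = 966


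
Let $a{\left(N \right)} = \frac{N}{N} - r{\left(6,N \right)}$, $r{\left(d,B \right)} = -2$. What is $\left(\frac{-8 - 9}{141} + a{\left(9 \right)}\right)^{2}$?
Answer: $\frac{164836}{19881} \approx 8.2911$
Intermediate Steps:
$a{\left(N \right)} = 3$ ($a{\left(N \right)} = \frac{N}{N} - -2 = 1 + 2 = 3$)
$\left(\frac{-8 - 9}{141} + a{\left(9 \right)}\right)^{2} = \left(\frac{-8 - 9}{141} + 3\right)^{2} = \left(\left(-17\right) \frac{1}{141} + 3\right)^{2} = \left(- \frac{17}{141} + 3\right)^{2} = \left(\frac{406}{141}\right)^{2} = \frac{164836}{19881}$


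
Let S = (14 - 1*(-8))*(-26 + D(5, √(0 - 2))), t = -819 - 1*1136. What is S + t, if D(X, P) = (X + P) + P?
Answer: -2417 + 44*I*√2 ≈ -2417.0 + 62.225*I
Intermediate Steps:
D(X, P) = X + 2*P (D(X, P) = (P + X) + P = X + 2*P)
t = -1955 (t = -819 - 1136 = -1955)
S = -462 + 44*I*√2 (S = (14 - 1*(-8))*(-26 + (5 + 2*√(0 - 2))) = (14 + 8)*(-26 + (5 + 2*√(-2))) = 22*(-26 + (5 + 2*(I*√2))) = 22*(-26 + (5 + 2*I*√2)) = 22*(-21 + 2*I*√2) = -462 + 44*I*√2 ≈ -462.0 + 62.225*I)
S + t = (-462 + 44*I*√2) - 1955 = -2417 + 44*I*√2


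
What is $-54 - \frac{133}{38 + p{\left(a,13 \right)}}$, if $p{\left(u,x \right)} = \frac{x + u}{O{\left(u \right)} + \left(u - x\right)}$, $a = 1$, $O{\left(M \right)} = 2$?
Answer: $- \frac{10547}{183} \approx -57.634$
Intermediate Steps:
$p{\left(u,x \right)} = \frac{u + x}{2 + u - x}$ ($p{\left(u,x \right)} = \frac{x + u}{2 + \left(u - x\right)} = \frac{u + x}{2 + u - x}$)
$-54 - \frac{133}{38 + p{\left(a,13 \right)}} = -54 - \frac{133}{38 + \frac{1 + 13}{2 + 1 - 13}} = -54 - \frac{133}{38 + \frac{1}{2 + 1 - 13} \cdot 14} = -54 - \frac{133}{38 + \frac{1}{-10} \cdot 14} = -54 - \frac{133}{38 - \frac{7}{5}} = -54 - \frac{133}{\frac{183}{5}} = -54 - \frac{665}{183} = - \frac{10547}{183}$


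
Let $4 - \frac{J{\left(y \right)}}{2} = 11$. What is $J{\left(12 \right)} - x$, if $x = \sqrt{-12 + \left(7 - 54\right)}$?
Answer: $-14 - i \sqrt{59} \approx -14.0 - 7.6811 i$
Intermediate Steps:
$J{\left(y \right)} = -14$ ($J{\left(y \right)} = 8 - 22 = -14$)
$x = i \sqrt{59}$ ($x = \sqrt{-12 - 47} = \sqrt{-59} = i \sqrt{59} \approx 7.6811 i$)
$J{\left(12 \right)} - x = -14 - i \sqrt{59}$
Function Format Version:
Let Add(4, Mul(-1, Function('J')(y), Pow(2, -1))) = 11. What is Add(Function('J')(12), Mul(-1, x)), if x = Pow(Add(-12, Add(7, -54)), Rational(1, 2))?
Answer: Add(-14, Mul(-1, I, Pow(59, Rational(1, 2)))) ≈ Add(-14.000, Mul(-7.6811, I))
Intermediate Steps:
Function('J')(y) = -14 (Function('J')(y) = Add(8, Mul(-2, 11)) = Add(8, -22) = -14)
x = Mul(I, Pow(59, Rational(1, 2))) (x = Pow(Add(-12, -47), Rational(1, 2)) = Pow(-59, Rational(1, 2)) = Mul(I, Pow(59, Rational(1, 2))) ≈ Mul(7.6811, I))
Add(Function('J')(12), Mul(-1, x)) = Add(-14, Mul(-1, Mul(I, Pow(59, Rational(1, 2))))) = Add(-14, Mul(-1, I, Pow(59, Rational(1, 2))))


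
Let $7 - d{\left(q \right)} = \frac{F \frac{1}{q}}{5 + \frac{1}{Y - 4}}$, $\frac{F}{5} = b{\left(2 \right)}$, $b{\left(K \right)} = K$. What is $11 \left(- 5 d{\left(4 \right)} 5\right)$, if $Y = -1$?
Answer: $- \frac{85525}{48} \approx -1781.8$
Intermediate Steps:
$F = 10$ ($F = 5 \cdot 2 = 10$)
$d{\left(q \right)} = 7 - \frac{25}{12 q}$ ($d{\left(q \right)} = 7 - \frac{10 \frac{1}{q}}{5 + \frac{1}{-1 - 4}} = 7 - \frac{10 \frac{1}{q}}{5 + \frac{1}{-5}} = 7 - \frac{10 \frac{1}{q}}{5 - \frac{1}{5}} = 7 - \frac{10 \frac{1}{q}}{\frac{24}{5}} = 7 - \frac{5 \frac{10}{q}}{24} = 7 - \frac{25}{12 q}$)
$11 \left(- 5 d{\left(4 \right)} 5\right) = 11 \left(- 5 \left(7 - \frac{25}{12 \cdot 4}\right) 5\right) = 11 \left(- 5 \left(7 - \frac{25}{48}\right) 5\right) = 11 \left(- 5 \cdot \frac{311}{48} \cdot 5\right) = 11 \left(\left(-5\right) \frac{1555}{48}\right) = 11 \left(- \frac{7775}{48}\right) = - \frac{85525}{48}$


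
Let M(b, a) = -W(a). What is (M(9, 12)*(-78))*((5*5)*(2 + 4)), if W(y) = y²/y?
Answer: 140400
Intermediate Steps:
W(y) = y
M(b, a) = -a
(M(9, 12)*(-78))*((5*5)*(2 + 4)) = (-1*12*(-78))*((5*5)*(2 + 4)) = (-12*(-78))*(25*6) = 936*150 = 140400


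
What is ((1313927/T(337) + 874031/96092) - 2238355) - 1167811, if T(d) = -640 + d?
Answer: -99299499933307/29115876 ≈ -3.4105e+6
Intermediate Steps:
((1313927/T(337) + 874031/96092) - 2238355) - 1167811 = ((1313927/(-640 + 337) + 874031/96092) - 2238355) - 1167811 = ((1313927/(-303) + 874031*(1/96092)) - 2238355) - 1167811 = ((1313927*(-1/303) + 874031/96092) - 2238355) - 1167811 = ((-1313927/303 + 874031/96092) - 2238355) - 1167811 = (-125993041891/29115876 - 2238355) - 1167811 = -65297659665871/29115876 - 1167811 = -99299499933307/29115876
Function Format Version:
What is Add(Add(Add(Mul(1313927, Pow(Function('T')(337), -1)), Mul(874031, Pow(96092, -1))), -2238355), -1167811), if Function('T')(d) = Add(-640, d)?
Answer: Rational(-99299499933307, 29115876) ≈ -3.4105e+6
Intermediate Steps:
Add(Add(Add(Mul(1313927, Pow(Function('T')(337), -1)), Mul(874031, Pow(96092, -1))), -2238355), -1167811) = Add(Add(Add(Mul(1313927, Pow(Add(-640, 337), -1)), Mul(874031, Pow(96092, -1))), -2238355), -1167811) = Add(Add(Add(Mul(1313927, Pow(-303, -1)), Mul(874031, Rational(1, 96092))), -2238355), -1167811) = Add(Add(Add(Mul(1313927, Rational(-1, 303)), Rational(874031, 96092)), -2238355), -1167811) = Add(Add(Add(Rational(-1313927, 303), Rational(874031, 96092)), -2238355), -1167811) = Add(Add(Rational(-125993041891, 29115876), -2238355), -1167811) = Add(Rational(-65297659665871, 29115876), -1167811) = Rational(-99299499933307, 29115876)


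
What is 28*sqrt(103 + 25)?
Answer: 224*sqrt(2) ≈ 316.78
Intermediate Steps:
28*sqrt(103 + 25) = 28*sqrt(128) = 28*(8*sqrt(2)) = 224*sqrt(2)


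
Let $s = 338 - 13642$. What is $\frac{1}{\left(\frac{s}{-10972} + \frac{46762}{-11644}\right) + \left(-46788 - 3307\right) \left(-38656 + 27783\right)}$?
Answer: $\frac{15969746}{8698448077714399} \approx 1.8359 \cdot 10^{-9}$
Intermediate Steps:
$s = -13304$
$\frac{1}{\left(\frac{s}{-10972} + \frac{46762}{-11644}\right) + \left(-46788 - 3307\right) \left(-38656 + 27783\right)} = \frac{1}{\left(- \frac{13304}{-10972} + \frac{46762}{-11644}\right) + \left(-46788 - 3307\right) \left(-38656 + 27783\right)} = \frac{1}{\left(\left(-13304\right) \left(- \frac{1}{10972}\right) + 46762 \left(- \frac{1}{11644}\right)\right) - -544682935} = \frac{1}{\left(\frac{3326}{2743} - \frac{23381}{5822}\right) + 544682935} = \frac{1}{- \frac{44770111}{15969746} + 544682935} = \frac{1}{\frac{8698448077714399}{15969746}} = \frac{15969746}{8698448077714399}$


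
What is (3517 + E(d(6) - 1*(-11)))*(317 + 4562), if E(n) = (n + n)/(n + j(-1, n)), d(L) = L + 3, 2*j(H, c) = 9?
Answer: 120171861/7 ≈ 1.7167e+7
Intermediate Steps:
j(H, c) = 9/2 (j(H, c) = (1/2)*9 = 9/2)
d(L) = 3 + L
E(n) = 2*n/(9/2 + n) (E(n) = (n + n)/(n + 9/2) = (2*n)/(9/2 + n) = 2*n/(9/2 + n))
(3517 + E(d(6) - 1*(-11)))*(317 + 4562) = (3517 + 4*((3 + 6) - 1*(-11))/(9 + 2*((3 + 6) - 1*(-11))))*(317 + 4562) = (3517 + 4*(9 + 11)/(9 + 2*(9 + 11)))*4879 = (3517 + 4*20/(9 + 2*20))*4879 = (3517 + 4*20/(9 + 40))*4879 = (3517 + 4*20/49)*4879 = (3517 + 4*20*(1/49))*4879 = (3517 + 80/49)*4879 = (172413/49)*4879 = 120171861/7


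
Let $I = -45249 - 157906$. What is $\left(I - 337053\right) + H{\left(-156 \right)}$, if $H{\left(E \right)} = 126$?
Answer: $-540082$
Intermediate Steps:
$I = -203155$
$\left(I - 337053\right) + H{\left(-156 \right)} = \left(-203155 - 337053\right) + 126 = -540208 + 126 = -540082$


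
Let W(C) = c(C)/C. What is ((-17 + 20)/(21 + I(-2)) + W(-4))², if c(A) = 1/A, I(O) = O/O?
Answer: 1225/30976 ≈ 0.039547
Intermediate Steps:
I(O) = 1
W(C) = C⁻² (W(C) = 1/(C*C) = C⁻²)
((-17 + 20)/(21 + I(-2)) + W(-4))² = ((-17 + 20)/(21 + 1) + (-4)⁻²)² = (3/22 + 1/16)² = (35/176)² = 1225/30976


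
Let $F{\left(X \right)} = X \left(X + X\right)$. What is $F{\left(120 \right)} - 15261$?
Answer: $13539$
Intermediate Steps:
$F{\left(X \right)} = 2 X^{2}$ ($F{\left(X \right)} = X 2 X = 2 X^{2}$)
$F{\left(120 \right)} - 15261 = 2 \cdot 120^{2} - 15261 = 2 \cdot 14400 - 15261 = 28800 - 15261 = 13539$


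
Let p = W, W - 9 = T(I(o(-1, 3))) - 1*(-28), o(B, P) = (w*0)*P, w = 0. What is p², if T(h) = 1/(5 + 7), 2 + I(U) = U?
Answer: 198025/144 ≈ 1375.2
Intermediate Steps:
o(B, P) = 0 (o(B, P) = (0*0)*P = 0*P = 0)
I(U) = -2 + U
T(h) = 1/12
W = 445/12 (W = 9 + (1/12 - 1*(-28)) = 9 + (1/12 + 28) = 9 + 337/12 = 445/12 ≈ 37.083)
p = 445/12 ≈ 37.083
p² = (445/12)² = 198025/144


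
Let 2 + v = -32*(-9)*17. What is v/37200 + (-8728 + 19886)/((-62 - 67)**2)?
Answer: 82753109/103174200 ≈ 0.80207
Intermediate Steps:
v = 4894 (v = -2 - 32*(-9)*17 = -2 + 288*17 = -2 + 4896 = 4894)
v/37200 + (-8728 + 19886)/((-62 - 67)**2) = 4894/37200 + (-8728 + 19886)/((-62 - 67)**2) = 4894*(1/37200) + 11158/((-129)**2) = 2447/18600 + 11158/16641 = 82753109/103174200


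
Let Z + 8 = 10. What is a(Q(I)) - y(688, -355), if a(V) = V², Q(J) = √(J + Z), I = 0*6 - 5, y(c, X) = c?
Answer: -691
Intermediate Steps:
Z = 2 (Z = -8 + 10 = 2)
I = -5 (I = 0 - 5 = -5)
Q(J) = √(2 + J) (Q(J) = √(J + 2) = √(2 + J))
a(Q(I)) - y(688, -355) = (√(2 - 5))² - 1*688 = (√(-3))² - 688 = (I*√3)² - 688 = -3 - 688 = -691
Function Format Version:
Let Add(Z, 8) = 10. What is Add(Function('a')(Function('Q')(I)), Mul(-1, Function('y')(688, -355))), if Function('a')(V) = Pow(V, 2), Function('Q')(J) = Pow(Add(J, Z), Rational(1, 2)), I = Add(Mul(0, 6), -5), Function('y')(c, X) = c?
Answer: -691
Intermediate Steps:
Z = 2 (Z = Add(-8, 10) = 2)
I = -5 (I = Add(0, -5) = -5)
Function('Q')(J) = Pow(Add(2, J), Rational(1, 2)) (Function('Q')(J) = Pow(Add(J, 2), Rational(1, 2)) = Pow(Add(2, J), Rational(1, 2)))
Add(Function('a')(Function('Q')(I)), Mul(-1, Function('y')(688, -355))) = Add(Pow(Pow(Add(2, -5), Rational(1, 2)), 2), Mul(-1, 688)) = Add(Pow(Pow(-3, Rational(1, 2)), 2), -688) = Add(Pow(Mul(I, Pow(3, Rational(1, 2))), 2), -688) = Add(-3, -688) = -691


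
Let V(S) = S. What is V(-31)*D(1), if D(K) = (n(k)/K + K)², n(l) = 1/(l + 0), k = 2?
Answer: -279/4 ≈ -69.750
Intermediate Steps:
n(l) = 1/l
D(K) = (K + 1/(2*K))² (D(K) = (1/(2*K) + K)² = (K + 1/(2*K))²)
V(-31)*D(1) = -31*(1 + 2*1²)²/(4*1²) = -31*(1 + 2*1)²/4 = -31*(1 + 2)²/4 = -31*3²/4 = -31*9/4 = -279/4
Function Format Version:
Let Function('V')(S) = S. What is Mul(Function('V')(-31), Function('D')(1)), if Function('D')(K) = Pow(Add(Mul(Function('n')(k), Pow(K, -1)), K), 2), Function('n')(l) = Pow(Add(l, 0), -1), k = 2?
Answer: Rational(-279, 4) ≈ -69.750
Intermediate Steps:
Function('n')(l) = Pow(l, -1)
Function('D')(K) = Pow(Add(K, Mul(Rational(1, 2), Pow(K, -1))), 2) (Function('D')(K) = Pow(Add(Mul(Pow(2, -1), Pow(K, -1)), K), 2) = Pow(Add(Mul(Rational(1, 2), Pow(K, -1)), K), 2) = Pow(Add(K, Mul(Rational(1, 2), Pow(K, -1))), 2))
Mul(Function('V')(-31), Function('D')(1)) = Mul(-31, Mul(Rational(1, 4), Pow(1, -2), Pow(Add(1, Mul(2, Pow(1, 2))), 2))) = Mul(-31, Mul(Rational(1, 4), 1, Pow(Add(1, Mul(2, 1)), 2))) = Mul(-31, Mul(Rational(1, 4), 1, Pow(Add(1, 2), 2))) = Mul(-31, Mul(Rational(1, 4), 1, Pow(3, 2))) = Mul(-31, Mul(Rational(1, 4), 1, 9)) = Mul(-31, Rational(9, 4)) = Rational(-279, 4)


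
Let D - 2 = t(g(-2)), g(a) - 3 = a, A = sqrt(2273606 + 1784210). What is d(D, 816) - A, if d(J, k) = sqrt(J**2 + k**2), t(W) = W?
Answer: -2*sqrt(1014454) + 3*sqrt(73985) ≈ -1198.4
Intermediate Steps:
A = 2*sqrt(1014454) (A = sqrt(4057816) = 2*sqrt(1014454) ≈ 2014.4)
g(a) = 3 + a
D = 3 (D = 2 + (3 - 2) = 2 + 1 = 3)
d(D, 816) - A = sqrt(3**2 + 816**2) - 2*sqrt(1014454) = sqrt(9 + 665856) - 2*sqrt(1014454) = sqrt(665865) - 2*sqrt(1014454) = 3*sqrt(73985) - 2*sqrt(1014454) = -2*sqrt(1014454) + 3*sqrt(73985)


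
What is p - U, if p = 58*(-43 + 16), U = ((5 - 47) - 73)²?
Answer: -14791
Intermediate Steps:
U = 13225 (U = (-42 - 73)² = (-115)² = 13225)
p = -1566 (p = 58*(-27) = -1566)
p - U = -1566 - 1*13225 = -1566 - 13225 = -14791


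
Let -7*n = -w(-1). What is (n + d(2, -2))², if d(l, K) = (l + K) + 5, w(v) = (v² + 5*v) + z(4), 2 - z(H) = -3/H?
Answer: 18225/784 ≈ 23.246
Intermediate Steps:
z(H) = 2 + 3/H (z(H) = 2 - (-3)/H = 2 + 3/H)
w(v) = 11/4 + v² + 5*v (w(v) = (v² + 5*v) + (2 + 3/4) = (v² + 5*v) + (2 + 3*(¼)) = (v² + 5*v) + (2 + ¾) = (v² + 5*v) + 11/4 = 11/4 + v² + 5*v)
d(l, K) = 5 + K + l (d(l, K) = (K + l) + 5 = 5 + K + l)
n = -5/28 (n = -(-1)*(11/4 + (-1)² + 5*(-1))/7 = -(-1)*(11/4 + 1 - 5)/7 = -(-1)*(-5)/(7*4) = -⅐*5/4 = -5/28 ≈ -0.17857)
(n + d(2, -2))² = (-5/28 + (5 - 2 + 2))² = (-5/28 + 5)² = (135/28)² = 18225/784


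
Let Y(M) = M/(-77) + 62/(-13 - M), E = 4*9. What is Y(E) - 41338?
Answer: -22282116/539 ≈ -41340.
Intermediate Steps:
E = 36
Y(M) = 62/(-13 - M) - M/77 (Y(M) = M*(-1/77) + 62/(-13 - M) = -M/77 + 62/(-13 - M) = 62/(-13 - M) - M/77)
Y(E) - 41338 = (-4774 - 1*36**2 - 13*36)/(77*(13 + 36)) - 41338 = (1/77)*(-4774 - 1*1296 - 468)/49 - 41338 = (1/77)*(1/49)*(-4774 - 1296 - 468) - 41338 = (1/77)*(1/49)*(-6538) - 41338 = -934/539 - 41338 = -22282116/539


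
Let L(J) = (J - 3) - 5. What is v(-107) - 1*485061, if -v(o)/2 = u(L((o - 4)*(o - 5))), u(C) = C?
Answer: -509909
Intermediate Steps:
L(J) = -8 + J (L(J) = (-3 + J) - 5 = -8 + J)
v(o) = 16 - 2*(-5 + o)*(-4 + o) (v(o) = -2*(-8 + (o - 4)*(o - 5)) = -2*(-8 + (-4 + o)*(-5 + o)) = -2*(-8 + (-5 + o)*(-4 + o)) = 16 - 2*(-5 + o)*(-4 + o))
v(-107) - 1*485061 = (-24 - 2*(-107)**2 + 18*(-107)) - 1*485061 = (-24 - 2*11449 - 1926) - 485061 = (-24 - 22898 - 1926) - 485061 = -24848 - 485061 = -509909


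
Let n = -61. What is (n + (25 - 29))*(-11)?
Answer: 715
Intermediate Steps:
(n + (25 - 29))*(-11) = (-61 + (25 - 29))*(-11) = (-61 - 4)*(-11) = -65*(-11) = 715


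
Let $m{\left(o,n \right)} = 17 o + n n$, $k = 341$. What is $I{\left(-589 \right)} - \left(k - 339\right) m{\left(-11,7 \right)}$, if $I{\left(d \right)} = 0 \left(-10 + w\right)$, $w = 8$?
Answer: $276$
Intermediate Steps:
$m{\left(o,n \right)} = n^{2} + 17 o$ ($m{\left(o,n \right)} = 17 o + n^{2} = n^{2} + 17 o$)
$I{\left(d \right)} = 0$ ($I{\left(d \right)} = 0 \left(-10 + 8\right) = 0 \left(-2\right) = 0$)
$I{\left(-589 \right)} - \left(k - 339\right) m{\left(-11,7 \right)} = 0 - \left(341 - 339\right) \left(7^{2} + 17 \left(-11\right)\right) = 0 - 2 \left(49 - 187\right) = 0 - 2 \left(-138\right) = 0 - -276 = 0 + 276 = 276$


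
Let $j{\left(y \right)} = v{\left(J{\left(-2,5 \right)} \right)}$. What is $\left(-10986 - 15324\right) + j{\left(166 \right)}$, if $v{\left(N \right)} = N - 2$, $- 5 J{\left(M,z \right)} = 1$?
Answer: $- \frac{131561}{5} \approx -26312.0$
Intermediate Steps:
$J{\left(M,z \right)} = - \frac{1}{5}$ ($J{\left(M,z \right)} = \left(- \frac{1}{5}\right) 1 = - \frac{1}{5}$)
$v{\left(N \right)} = -2 + N$
$j{\left(y \right)} = - \frac{11}{5}$ ($j{\left(y \right)} = -2 - \frac{1}{5} = - \frac{11}{5}$)
$\left(-10986 - 15324\right) + j{\left(166 \right)} = \left(-10986 - 15324\right) - \frac{11}{5} = -26310 - \frac{11}{5} = - \frac{131561}{5}$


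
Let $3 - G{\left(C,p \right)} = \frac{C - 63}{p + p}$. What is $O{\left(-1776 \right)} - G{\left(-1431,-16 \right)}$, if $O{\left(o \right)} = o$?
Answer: $- \frac{27717}{16} \approx -1732.3$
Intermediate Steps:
$G{\left(C,p \right)} = 3 - \frac{-63 + C}{2 p}$ ($G{\left(C,p \right)} = 3 - \frac{C - 63}{p + p} = 3 - \frac{-63 + C}{2 p}$)
$O{\left(-1776 \right)} - G{\left(-1431,-16 \right)} = -1776 - \frac{63 - -1431 + 6 \left(-16\right)}{2 \left(-16\right)} = -1776 - \frac{1}{2} \left(- \frac{1}{16}\right) \left(63 + 1431 - 96\right) = -1776 - \frac{1}{2} \left(- \frac{1}{16}\right) 1398 = -1776 - - \frac{699}{16} = -1776 + \frac{699}{16} = - \frac{27717}{16}$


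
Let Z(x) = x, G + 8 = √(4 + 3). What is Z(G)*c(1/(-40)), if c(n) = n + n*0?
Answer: ⅕ - √7/40 ≈ 0.13386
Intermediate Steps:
c(n) = n (c(n) = n + 0 = n)
G = -8 + √7 (G = -8 + √(4 + 3) = -8 + √7 ≈ -5.3542)
Z(G)*c(1/(-40)) = (-8 + √7)/(-40) = (-8 + √7)*(-1/40) = ⅕ - √7/40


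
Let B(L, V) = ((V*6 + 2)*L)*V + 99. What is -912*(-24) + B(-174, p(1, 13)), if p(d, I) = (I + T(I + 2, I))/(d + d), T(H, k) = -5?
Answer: 3891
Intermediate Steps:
p(d, I) = (-5 + I)/(2*d) (p(d, I) = (I - 5)/(d + d) = (-5 + I)/((2*d)) = (-5 + I)*(1/(2*d)) = (-5 + I)/(2*d))
B(L, V) = 99 + L*V*(2 + 6*V) (B(L, V) = ((6*V + 2)*L)*V + 99 = ((2 + 6*V)*L)*V + 99 = (L*(2 + 6*V))*V + 99 = L*V*(2 + 6*V) + 99 = 99 + L*V*(2 + 6*V))
-912*(-24) + B(-174, p(1, 13)) = -912*(-24) + (99 + 2*(-174)*((½)*(-5 + 13)/1) + 6*(-174)*((½)*(-5 + 13)/1)²) = 21888 + (99 + 2*(-174)*((½)*1*8) + 6*(-174)*((½)*1*8)²) = 21888 + (99 + 2*(-174)*4 + 6*(-174)*4²) = 21888 + (99 - 1392 + 6*(-174)*16) = 21888 + (99 - 1392 - 16704) = 21888 - 17997 = 3891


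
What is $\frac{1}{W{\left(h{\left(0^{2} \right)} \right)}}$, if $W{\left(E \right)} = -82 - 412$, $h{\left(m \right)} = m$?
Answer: $- \frac{1}{494} \approx -0.0020243$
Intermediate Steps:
$W{\left(E \right)} = -494$ ($W{\left(E \right)} = -82 - 412 = -494$)
$\frac{1}{W{\left(h{\left(0^{2} \right)} \right)}} = \frac{1}{-494} = - \frac{1}{494}$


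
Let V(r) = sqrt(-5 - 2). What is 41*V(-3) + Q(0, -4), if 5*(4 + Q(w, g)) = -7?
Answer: -27/5 + 41*I*sqrt(7) ≈ -5.4 + 108.48*I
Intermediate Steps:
V(r) = I*sqrt(7) (V(r) = sqrt(-7) = I*sqrt(7))
Q(w, g) = -27/5 (Q(w, g) = -4 + (1/5)*(-7) = -4 - 7/5 = -27/5)
41*V(-3) + Q(0, -4) = 41*(I*sqrt(7)) - 27/5 = 41*I*sqrt(7) - 27/5 = -27/5 + 41*I*sqrt(7)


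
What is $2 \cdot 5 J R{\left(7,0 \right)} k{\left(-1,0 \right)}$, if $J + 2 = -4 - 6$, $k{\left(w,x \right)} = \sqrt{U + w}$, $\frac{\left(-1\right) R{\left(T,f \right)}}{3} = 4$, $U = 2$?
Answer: $1440$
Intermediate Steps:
$R{\left(T,f \right)} = -12$ ($R{\left(T,f \right)} = \left(-3\right) 4 = -12$)
$k{\left(w,x \right)} = \sqrt{2 + w}$
$J = -12$ ($J = -2 - 10 = -12$)
$2 \cdot 5 J R{\left(7,0 \right)} k{\left(-1,0 \right)} = 2 \cdot 5 \left(-12\right) \left(-12\right) \sqrt{2 - 1} = 10 \left(-12\right) \left(-12\right) \sqrt{1} = \left(-120\right) \left(-12\right) 1 = 1440 \cdot 1 = 1440$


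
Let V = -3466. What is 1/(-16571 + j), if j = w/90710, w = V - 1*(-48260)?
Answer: -45355/751555308 ≈ -6.0348e-5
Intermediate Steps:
w = 44794 (w = -3466 - 1*(-48260) = -3466 + 48260 = 44794)
j = 22397/45355 (j = 44794/90710 = 44794*(1/90710) = 22397/45355 ≈ 0.49382)
1/(-16571 + j) = 1/(-16571 + 22397/45355) = 1/(-751555308/45355) = -45355/751555308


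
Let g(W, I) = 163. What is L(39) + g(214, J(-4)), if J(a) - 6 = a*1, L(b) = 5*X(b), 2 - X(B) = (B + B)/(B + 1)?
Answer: 653/4 ≈ 163.25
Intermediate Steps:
X(B) = 2 - 2*B/(1 + B) (X(B) = 2 - (B + B)/(B + 1) = 2 - 2*B/(1 + B))
L(b) = 10/(1 + b) (L(b) = 5*(2/(1 + b)) = 10/(1 + b))
J(a) = 6 + a (J(a) = 6 + a*1 = 6 + a)
L(39) + g(214, J(-4)) = 10/(1 + 39) + 163 = 10/40 + 163 = 10*(1/40) + 163 = 1/4 + 163 = 653/4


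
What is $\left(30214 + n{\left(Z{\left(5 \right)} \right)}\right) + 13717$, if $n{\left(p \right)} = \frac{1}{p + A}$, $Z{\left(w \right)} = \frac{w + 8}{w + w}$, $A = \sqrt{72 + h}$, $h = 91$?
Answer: $\frac{708650831}{16131} + \frac{100 \sqrt{163}}{16131} \approx 43931.0$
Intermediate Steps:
$A = \sqrt{163}$ ($A = \sqrt{72 + 91} = \sqrt{163} \approx 12.767$)
$Z{\left(w \right)} = \frac{8 + w}{2 w}$
$n{\left(p \right)} = \frac{1}{p + \sqrt{163}}$
$\left(30214 + n{\left(Z{\left(5 \right)} \right)}\right) + 13717 = \left(30214 + \frac{1}{\frac{8 + 5}{2 \cdot 5} + \sqrt{163}}\right) + 13717 = \left(30214 + \frac{1}{\frac{1}{2} \cdot \frac{1}{5} \cdot 13 + \sqrt{163}}\right) + 13717 = \left(30214 + \frac{1}{\frac{13}{10} + \sqrt{163}}\right) + 13717 = 43931 + \frac{1}{\frac{13}{10} + \sqrt{163}}$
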